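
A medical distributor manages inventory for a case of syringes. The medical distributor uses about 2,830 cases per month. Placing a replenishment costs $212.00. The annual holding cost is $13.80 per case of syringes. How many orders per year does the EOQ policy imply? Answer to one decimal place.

Annual demand D = 2,830 × 12 = 33,960.
Q* = √(2DS/H) = √(2 × 33,960 × 212 / 13.8) ≈ 1021.47.
Orders per year = D / Q* = 33,960 / 1021.47 ≈ 33.246.

N ≈ 33.2 orders per year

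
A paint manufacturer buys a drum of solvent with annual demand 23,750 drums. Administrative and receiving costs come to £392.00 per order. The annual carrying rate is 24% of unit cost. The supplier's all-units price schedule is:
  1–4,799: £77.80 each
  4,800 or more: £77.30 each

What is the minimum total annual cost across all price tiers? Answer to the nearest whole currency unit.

Holding cost per unit per year at price C is H = 0.24·C.
For each price level, check whether its EOQ is feasible; otherwise the best quantity at that price is the breakpoint.
EOQ at £77.80 = 998.6 (feasible in tier 1): TC = 23,750×£77.80 + (23,750/998.6)×392 + (998.6/2)×0.24×£77.80 = £1,866,395.98.
EOQ at £77.30 = 1001.8 < 4800, so use break Q=4800: TC = 23,750×£77.30 + (23,750/4800.0)×392 + (4800.0/2)×0.24×£77.30 = £1,882,339.38.
Lowest total cost among the candidates is at Q = 998.6.

TC* ≈ £1,866,396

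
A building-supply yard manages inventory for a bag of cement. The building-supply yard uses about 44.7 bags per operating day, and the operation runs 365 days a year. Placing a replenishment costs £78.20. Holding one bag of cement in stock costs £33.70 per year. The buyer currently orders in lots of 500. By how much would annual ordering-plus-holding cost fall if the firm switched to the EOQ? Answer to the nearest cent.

Annual demand D = 44.7 × 365 = 16,315.5.
EOQ = √(2DS/H) = √(2 × 16,315.5 × 78.2 / 33.7) ≈ 275.17.
Cost at Q* = (D/Q*)S + (Q*/2)H = √(2DSH) ≈ £9,273.28.
Cost at Q = 500: (16,315.5/500)×78.2 + (500/2)×33.7 = £2,551.74 + £8,425.00 = £10,976.74.
Excess = £10,976.74 − £9,273.28 = £1,703.46.

Extra cost ≈ £1,703.46 per year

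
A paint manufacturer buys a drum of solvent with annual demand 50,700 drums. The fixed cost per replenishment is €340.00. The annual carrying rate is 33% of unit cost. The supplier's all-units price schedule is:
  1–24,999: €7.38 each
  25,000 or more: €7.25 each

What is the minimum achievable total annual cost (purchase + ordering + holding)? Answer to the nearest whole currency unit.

Holding cost per unit per year at price C is H = 0.33·C.
Candidates are each tier's EOQ (if it falls in that tier) and each price-break quantity.
EOQ at €7.38 = 3762.5 (feasible in tier 1): TC = 50,700×€7.38 + (50,700/3762.5)×340 + (3762.5/2)×0.33×€7.38 = €383,329.12.
EOQ at €7.25 = 3796.1 < 25000, so use break Q=25000: TC = 50,700×€7.25 + (50,700/25000.0)×340 + (25000.0/2)×0.33×€7.25 = €398,170.77.
Lowest total cost among the candidates is at Q = 3762.5.

TC* ≈ €383,329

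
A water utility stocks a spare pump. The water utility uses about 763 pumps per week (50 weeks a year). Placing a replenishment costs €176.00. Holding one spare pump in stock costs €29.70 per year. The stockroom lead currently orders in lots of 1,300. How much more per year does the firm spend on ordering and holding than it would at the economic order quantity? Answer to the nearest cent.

Extra cost ≈ €4,499.06 per year

Annual demand D = 763 × 50 = 38,150.
EOQ = √(2DS/H) = √(2 × 38,150 × 176 / 29.7) ≈ 672.42.
Cost at Q* = (D/Q*)S + (Q*/2)H = √(2DSH) ≈ €19,970.86.
Cost at Q = 1,300: (38,150/1,300)×176 + (1,300/2)×29.7 = €5,164.92 + €19,305.00 = €24,469.92.
Excess = €24,469.92 − €19,970.86 = €4,499.06.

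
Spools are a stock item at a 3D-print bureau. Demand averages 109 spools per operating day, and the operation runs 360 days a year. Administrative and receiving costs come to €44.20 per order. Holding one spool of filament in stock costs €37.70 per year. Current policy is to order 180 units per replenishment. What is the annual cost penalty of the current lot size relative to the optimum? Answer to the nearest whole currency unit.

Extra cost ≈ €1,593 per year

Annual demand D = 109 × 360 = 39,240.
EOQ = √(2DS/H) = √(2 × 39,240 × 44.2 / 37.7) ≈ 303.33.
Cost at Q* = (D/Q*)S + (Q*/2)H = √(2DSH) ≈ €11,435.66.
Cost at Q = 180: (39,240/180)×44.2 + (180/2)×37.7 = €9,635.60 + €3,393.00 = €13,028.60.
Excess = €13,028.60 − €11,435.66 = €1,592.94.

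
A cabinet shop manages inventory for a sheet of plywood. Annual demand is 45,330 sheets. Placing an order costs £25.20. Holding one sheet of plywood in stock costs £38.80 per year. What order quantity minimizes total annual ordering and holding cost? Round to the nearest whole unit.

EOQ = √(2DS / H) = √(2 × 45,330 × 25.2 / 38.8).
= √(2,284,632 / 38.8) = √58,882.268 ≈ 242.657.

Q* ≈ 243 sheets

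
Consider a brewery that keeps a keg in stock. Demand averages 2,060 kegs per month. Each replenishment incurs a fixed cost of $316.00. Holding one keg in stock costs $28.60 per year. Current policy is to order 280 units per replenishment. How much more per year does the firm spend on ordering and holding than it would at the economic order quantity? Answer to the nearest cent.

Annual demand D = 2,060 × 12 = 24,720.
EOQ = √(2DS/H) = √(2 × 24,720 × 316 / 28.6) ≈ 739.09.
Cost at Q* = (D/Q*)S + (Q*/2)H = √(2DSH) ≈ $21,138.09.
Cost at Q = 280: (24,720/280)×316 + (280/2)×28.6 = $27,898.29 + $4,004.00 = $31,902.29.
Excess = $31,902.29 − $21,138.09 = $10,764.19.

Extra cost ≈ $10,764.19 per year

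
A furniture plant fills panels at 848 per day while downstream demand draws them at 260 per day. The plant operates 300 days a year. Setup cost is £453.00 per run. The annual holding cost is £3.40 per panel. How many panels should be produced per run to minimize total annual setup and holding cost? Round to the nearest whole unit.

Q* ≈ 5,475 panels

Annual demand D = 260 × 300 = 78,000.
Production build-up factor (1 − d/p) = 1 − 260/848 = 0.6934.
Q* = √(2DS / (H(1 − d/p))) = √(2 × 78,000 × 453 / (3.4 × 0.6934)).
= √(70,668,000 / 2.3575) ≈ 5474.963.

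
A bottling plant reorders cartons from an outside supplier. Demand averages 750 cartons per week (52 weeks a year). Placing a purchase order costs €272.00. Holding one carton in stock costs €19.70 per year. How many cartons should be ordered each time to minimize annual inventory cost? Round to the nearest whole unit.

Annual demand D = 750 × 52 = 39,000.
EOQ = √(2DS / H) = √(2 × 39,000 × 272 / 19.7).
= √(21,216,000 / 19.7) = √1,076,954.3147 ≈ 1037.764.

Q* ≈ 1,038 cartons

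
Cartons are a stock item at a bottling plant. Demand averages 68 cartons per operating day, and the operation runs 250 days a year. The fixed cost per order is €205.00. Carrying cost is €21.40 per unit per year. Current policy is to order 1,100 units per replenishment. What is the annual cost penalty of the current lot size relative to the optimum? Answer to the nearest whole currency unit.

Annual demand D = 68 × 250 = 17,000.
EOQ = √(2DS/H) = √(2 × 17,000 × 205 / 21.4) ≈ 570.70.
Cost at Q* = (D/Q*)S + (Q*/2)H = √(2DSH) ≈ €12,213.03.
Cost at Q = 1,100: (17,000/1,100)×205 + (1,100/2)×21.4 = €3,168.18 + €11,770.00 = €14,938.18.
Excess = €14,938.18 − €12,213.03 = €2,725.16.

Extra cost ≈ €2,725 per year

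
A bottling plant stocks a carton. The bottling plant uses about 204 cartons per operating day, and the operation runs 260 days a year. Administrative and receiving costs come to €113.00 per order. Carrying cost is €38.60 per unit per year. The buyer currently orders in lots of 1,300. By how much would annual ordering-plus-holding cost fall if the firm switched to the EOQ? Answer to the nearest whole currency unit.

Extra cost ≈ €8,190 per year

Annual demand D = 204 × 260 = 53,040.
EOQ = √(2DS/H) = √(2 × 53,040 × 113 / 38.6) ≈ 557.27.
Cost at Q* = (D/Q*)S + (Q*/2)H = √(2DSH) ≈ €21,510.46.
Cost at Q = 1,300: (53,040/1,300)×113 + (1,300/2)×38.6 = €4,610.40 + €25,090.00 = €29,700.40.
Excess = €29,700.40 − €21,510.46 = €8,189.94.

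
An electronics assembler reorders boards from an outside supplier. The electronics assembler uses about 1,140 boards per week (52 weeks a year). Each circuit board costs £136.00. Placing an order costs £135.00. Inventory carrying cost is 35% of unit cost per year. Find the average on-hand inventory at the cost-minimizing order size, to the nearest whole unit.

Average inventory ≈ 290 boards

Annual demand D = 1,140 × 52 = 59,280.
Holding cost H = 0.35 × £136.00 = £47.6000 per unit per year.
The optimal lot size = √(2DS/H) = √(2 × 59,280 × 135 / 47.6) ≈ 579.87.
Average inventory = Q*/2 ≈ 579.87 / 2 = 289.936.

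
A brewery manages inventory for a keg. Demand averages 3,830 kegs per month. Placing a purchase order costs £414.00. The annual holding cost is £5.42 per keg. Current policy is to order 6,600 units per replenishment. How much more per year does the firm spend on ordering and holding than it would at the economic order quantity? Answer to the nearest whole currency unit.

Annual demand D = 3,830 × 12 = 45,960.
EOQ = √(2DS/H) = √(2 × 45,960 × 414 / 5.42) ≈ 2649.75.
Cost at Q* = (D/Q*)S + (Q*/2)H = √(2DSH) ≈ £14,361.67.
Cost at Q = 6,600: (45,960/6,600)×414 + (6,600/2)×5.42 = £2,882.95 + £17,886.00 = £20,768.95.
Excess = £20,768.95 − £14,361.67 = £6,407.28.

Extra cost ≈ £6,407 per year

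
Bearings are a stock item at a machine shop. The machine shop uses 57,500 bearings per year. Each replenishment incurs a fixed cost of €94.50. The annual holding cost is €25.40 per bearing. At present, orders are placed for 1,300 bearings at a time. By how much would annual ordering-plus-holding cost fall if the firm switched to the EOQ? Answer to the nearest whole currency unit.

EOQ = √(2DS/H) = √(2 × 57,500 × 94.5 / 25.4) ≈ 654.11.
Cost at Q* = (D/Q*)S + (Q*/2)H = √(2DSH) ≈ €16,614.29.
Cost at Q = 1,300: (57,500/1,300)×94.5 + (1,300/2)×25.4 = €4,179.81 + €16,510.00 = €20,689.81.
Excess = €20,689.81 − €16,614.29 = €4,075.52.

Extra cost ≈ €4,076 per year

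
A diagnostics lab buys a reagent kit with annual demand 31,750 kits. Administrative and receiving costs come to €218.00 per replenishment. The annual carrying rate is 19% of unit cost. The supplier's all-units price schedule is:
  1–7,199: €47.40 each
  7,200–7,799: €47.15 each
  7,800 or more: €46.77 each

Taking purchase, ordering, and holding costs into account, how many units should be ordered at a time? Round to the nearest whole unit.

Holding cost per unit per year at price C is H = 0.19·C.
Candidates are each tier's EOQ (if it falls in that tier) and each price-break quantity.
EOQ at €47.40 = 1239.8 (feasible in tier 1): TC = 31,750×€47.40 + (31,750/1239.8)×218 + (1239.8/2)×0.19×€47.40 = €1,516,115.57.
EOQ at €47.15 = 1243.1 < 7200, so use break Q=7200: TC = 31,750×€47.15 + (31,750/7200.0)×218 + (7200.0/2)×0.19×€47.15 = €1,530,224.42.
EOQ at €46.77 = 1248.1 < 7800, so use break Q=7800: TC = 31,750×€46.77 + (31,750/7800.0)×218 + (7800.0/2)×0.19×€46.77 = €1,520,491.44.
Lowest total cost is €1,516,115.57 at Q = 1239.8.

Q* ≈ 1,240 kits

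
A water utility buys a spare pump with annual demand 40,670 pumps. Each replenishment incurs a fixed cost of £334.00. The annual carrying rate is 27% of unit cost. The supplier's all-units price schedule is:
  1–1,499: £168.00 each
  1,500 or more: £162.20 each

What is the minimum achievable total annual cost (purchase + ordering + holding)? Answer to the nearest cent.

Holding cost per unit per year at price C is H = 0.27·C.
Candidates are each tier's EOQ (if it falls in that tier) and each price-break quantity.
EOQ at £168.00 = 773.9 (feasible in tier 1): TC = 40,670×£168.00 + (40,670/773.9)×334 + (773.9/2)×0.27×£168.00 = £6,867,664.42.
EOQ at £162.20 = 787.6 < 1500, so use break Q=1500: TC = 40,670×£162.20 + (40,670/1500.0)×334 + (1500.0/2)×0.27×£162.20 = £6,638,575.35.
Lowest total cost among the candidates is at Q = 1500.0.

TC* ≈ £6,638,575.35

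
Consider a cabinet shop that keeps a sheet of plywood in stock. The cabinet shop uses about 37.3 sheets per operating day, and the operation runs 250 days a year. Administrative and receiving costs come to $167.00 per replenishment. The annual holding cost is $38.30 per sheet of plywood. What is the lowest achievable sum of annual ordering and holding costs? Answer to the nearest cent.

TC* ≈ $10,921.87

Annual demand D = 37.3 × 250 = 9,325.
EOQ = √(2DS/H) = √(2 × 9,325 × 167 / 38.3) ≈ 285.17.
At the optimum the two cost components are equal, so total cost = 2·(Q*/2)H = Q*·H.
Minimum total = √(2DSH) = √(2 × 9,325 × 167 × 38.3) ≈ 10921.871.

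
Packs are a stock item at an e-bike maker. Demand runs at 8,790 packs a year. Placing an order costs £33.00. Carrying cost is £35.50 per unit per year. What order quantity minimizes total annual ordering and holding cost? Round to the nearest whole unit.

EOQ = √(2DS / H) = √(2 × 8,790 × 33 / 35.5).
= √(580,140 / 35.5) = √16,341.9718 ≈ 127.836.

Q* ≈ 128 packs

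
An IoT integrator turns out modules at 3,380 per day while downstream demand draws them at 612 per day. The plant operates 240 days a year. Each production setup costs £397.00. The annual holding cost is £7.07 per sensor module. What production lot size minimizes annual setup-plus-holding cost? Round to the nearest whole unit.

Annual demand D = 612 × 240 = 146,880.
Production build-up factor (1 − d/p) = 1 − 612/3,380 = 0.8189.
Q* = √(2DS / (H(1 − d/p))) = √(2 × 146,880 × 397 / (7.07 × 0.8189)).
= √(116,622,720 / 5.7899) ≈ 4488.045.

Q* ≈ 4,488 modules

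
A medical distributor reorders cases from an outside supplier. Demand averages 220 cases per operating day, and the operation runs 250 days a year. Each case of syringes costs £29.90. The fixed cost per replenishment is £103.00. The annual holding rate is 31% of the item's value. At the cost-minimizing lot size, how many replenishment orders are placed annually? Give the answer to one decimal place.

N ≈ 49.7 orders per year

Annual demand D = 220 × 250 = 55,000.
Holding cost H = 0.31 × £29.90 = £9.2690 per unit per year.
EOQ = √(2DS/H) = √(2 × 55,000 × 103 / 9.269) ≈ 1105.60.
Orders per year = D / Q* = 55,000 / 1105.60 ≈ 49.747.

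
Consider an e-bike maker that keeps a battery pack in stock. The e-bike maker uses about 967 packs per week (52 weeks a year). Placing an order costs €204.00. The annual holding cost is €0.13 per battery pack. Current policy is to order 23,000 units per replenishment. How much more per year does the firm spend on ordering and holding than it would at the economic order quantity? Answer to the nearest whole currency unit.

Extra cost ≈ €308 per year

Annual demand D = 967 × 52 = 50,284.
EOQ = √(2DS/H) = √(2 × 50,284 × 204 / 0.13) ≈ 12562.42.
Cost at Q* = (D/Q*)S + (Q*/2)H = √(2DSH) ≈ €1,633.11.
Cost at Q = 23,000: (50,284/23,000)×204 + (23,000/2)×0.13 = €446.00 + €1,495.00 = €1,941.00.
Excess = €1,941.00 − €1,633.11 = €307.88.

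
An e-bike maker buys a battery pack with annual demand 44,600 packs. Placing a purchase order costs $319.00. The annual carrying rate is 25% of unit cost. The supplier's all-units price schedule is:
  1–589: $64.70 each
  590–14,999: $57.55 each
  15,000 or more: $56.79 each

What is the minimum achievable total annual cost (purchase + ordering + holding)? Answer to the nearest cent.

Holding cost per unit per year at price C is H = 0.25·C.
Evaluate total cost at each tier's feasible EOQ or, if the EOQ is below the tier, at the tier's minimum quantity.
Tier 1 ($64.70): EOQ = 1326.3 exceeds tier's upper bound 589, so this tier is dominated.
EOQ at $57.55 = 1406.3 (feasible in tier 2): TC = 44,600×$57.55 + (44,600/1406.3)×319 + (1406.3/2)×0.25×$57.55 = $2,586,963.47.
EOQ at $56.79 = 1415.7 < 15000, so use break Q=15000: TC = 44,600×$56.79 + (44,600/15000.0)×319 + (15000.0/2)×0.25×$56.79 = $2,640,263.74.
Lowest total cost among the candidates is at Q = 1406.3.

TC* ≈ $2,586,963.47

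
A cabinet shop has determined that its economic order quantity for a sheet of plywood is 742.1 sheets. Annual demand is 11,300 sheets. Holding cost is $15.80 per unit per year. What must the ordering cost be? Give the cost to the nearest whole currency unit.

S ≈ $385

Invert the EOQ relation Q*² = 2DS/H.
From Q* = √(2DS/H): S = Q*²H / (2D) = 742.1² × 15.8 / (2 × 11,300) = 385.0113.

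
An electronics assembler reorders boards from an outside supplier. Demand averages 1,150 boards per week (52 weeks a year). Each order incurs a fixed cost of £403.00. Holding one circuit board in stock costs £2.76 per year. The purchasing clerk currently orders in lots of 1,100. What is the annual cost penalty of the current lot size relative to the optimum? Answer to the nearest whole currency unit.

Extra cost ≈ £11,893 per year

Annual demand D = 1,150 × 52 = 59,800.
EOQ = √(2DS/H) = √(2 × 59,800 × 403 / 2.76) ≈ 4178.92.
Cost at Q* = (D/Q*)S + (Q*/2)H = √(2DSH) ≈ £11,533.81.
Cost at Q = 1,100: (59,800/1,100)×403 + (1,100/2)×2.76 = £21,908.55 + £1,518.00 = £23,426.55.
Excess = £23,426.55 − £11,533.81 = £11,892.74.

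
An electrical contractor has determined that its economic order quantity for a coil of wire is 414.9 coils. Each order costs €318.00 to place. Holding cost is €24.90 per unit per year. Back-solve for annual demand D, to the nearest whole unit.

D ≈ 6,740 coils per year

Invert the EOQ relation Q*² = 2DS/H.
From Q* = √(2DS/H): D = Q*²H / (2S) = 414.9² × 24.9 / (2 × 318) = 6739.522.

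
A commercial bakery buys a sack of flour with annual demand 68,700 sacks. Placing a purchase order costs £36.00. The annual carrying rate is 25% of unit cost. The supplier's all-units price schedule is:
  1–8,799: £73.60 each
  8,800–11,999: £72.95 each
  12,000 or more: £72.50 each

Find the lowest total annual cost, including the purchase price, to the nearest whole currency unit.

Holding cost per unit per year at price C is H = 0.25·C.
Candidates are each tier's EOQ (if it falls in that tier) and each price-break quantity.
EOQ at £73.60 = 518.5 (feasible in tier 1): TC = 68,700×£73.60 + (68,700/518.5)×36 + (518.5/2)×0.25×£73.60 = £5,065,860.11.
EOQ at £72.95 = 520.8 < 8800, so use break Q=8800: TC = 68,700×£72.95 + (68,700/8800.0)×36 + (8800.0/2)×0.25×£72.95 = £5,092,191.05.
EOQ at £72.50 = 522.4 < 12000, so use break Q=12000: TC = 68,700×£72.50 + (68,700/12000.0)×36 + (12000.0/2)×0.25×£72.50 = £5,089,706.10.
Lowest total cost among the candidates is at Q = 518.5.

TC* ≈ £5,065,860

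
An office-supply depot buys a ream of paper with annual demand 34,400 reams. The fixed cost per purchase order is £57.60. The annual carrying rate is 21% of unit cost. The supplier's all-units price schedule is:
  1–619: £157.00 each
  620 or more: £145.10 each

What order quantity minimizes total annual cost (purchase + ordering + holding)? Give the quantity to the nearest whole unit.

Q* ≈ 620 reams

Holding cost per unit per year at price C is H = 0.21·C.
Evaluate total cost at each tier's feasible EOQ or, if the EOQ is below the tier, at the tier's minimum quantity.
EOQ at £157.00 = 346.7 (feasible in tier 1): TC = 34,400×£157.00 + (34,400/346.7)×57.6 + (346.7/2)×0.21×£157.00 = £5,412,230.49.
EOQ at £145.10 = 360.6 < 620, so use break Q=620: TC = 34,400×£145.10 + (34,400/620.0)×57.6 + (620.0/2)×0.21×£145.10 = £5,004,081.88.
Lowest total cost is £5,004,081.88 at Q = 620.0.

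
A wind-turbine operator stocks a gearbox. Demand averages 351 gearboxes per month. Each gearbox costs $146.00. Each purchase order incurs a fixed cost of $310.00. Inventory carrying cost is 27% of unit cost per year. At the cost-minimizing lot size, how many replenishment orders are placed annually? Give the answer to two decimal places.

N ≈ 16.36 orders per year

Annual demand D = 351 × 12 = 4,212.
Holding cost H = 0.27 × $146.00 = $39.4200 per unit per year.
The optimal lot size = √(2DS/H) = √(2 × 4,212 × 310 / 39.42) ≈ 257.38.
Orders per year = D / Q* = 4,212 / 257.38 ≈ 16.365.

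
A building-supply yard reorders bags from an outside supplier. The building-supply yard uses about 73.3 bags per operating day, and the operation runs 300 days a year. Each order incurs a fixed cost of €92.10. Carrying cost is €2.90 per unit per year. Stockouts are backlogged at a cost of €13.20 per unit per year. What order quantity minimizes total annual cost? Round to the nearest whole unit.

Annual demand D = 73.3 × 300 = 21,990.
With planned backorders, Q* = √(2DS/H) · √((H+B)/B).
√(2DS/H) = √(2 × 21,990 × 92.1 / 2.9) = 1181.839.
√((H+B)/B) = √((2.9+13.2)/13.2) = 1.1044.
Q* ≈ 1305.222.

Q* ≈ 1,305 bags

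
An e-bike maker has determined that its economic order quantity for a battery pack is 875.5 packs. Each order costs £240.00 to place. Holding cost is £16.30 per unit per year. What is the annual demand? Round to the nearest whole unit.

D ≈ 26,029 packs per year

The basic EOQ model gives Q* = √(2DS/H); rearrange for the unknown.
From Q* = √(2DS/H): D = Q*²H / (2S) = 875.5² × 16.3 / (2 × 240) = 26029.071.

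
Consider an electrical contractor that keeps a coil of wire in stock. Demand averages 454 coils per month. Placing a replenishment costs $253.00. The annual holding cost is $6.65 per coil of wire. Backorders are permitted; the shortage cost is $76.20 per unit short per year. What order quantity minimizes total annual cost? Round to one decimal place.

Q* ≈ 671.4 coils

Annual demand D = 454 × 12 = 5,448.
With planned backorders, Q* = √(2DS/H) · √((H+B)/B).
√(2DS/H) = √(2 × 5,448 × 253 / 6.65) = 643.847.
√((H+B)/B) = √((6.65+76.2)/76.2) = 1.0427.
Q* ≈ 671.354.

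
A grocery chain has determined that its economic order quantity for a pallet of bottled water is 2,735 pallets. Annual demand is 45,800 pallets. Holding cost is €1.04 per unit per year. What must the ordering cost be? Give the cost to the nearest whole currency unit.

Invert the EOQ relation Q*² = 2DS/H.
From Q* = √(2DS/H): S = Q*²H / (2D) = 2,735² × 1.04 / (2 × 45,800) = 84.9283.

S ≈ €85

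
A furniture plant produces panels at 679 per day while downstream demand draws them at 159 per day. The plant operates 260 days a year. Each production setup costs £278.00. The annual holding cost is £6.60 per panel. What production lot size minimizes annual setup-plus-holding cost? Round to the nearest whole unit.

Annual demand D = 159 × 260 = 41,340.
Production build-up factor (1 − d/p) = 1 − 159/679 = 0.7658.
Q* = √(2DS / (H(1 − d/p))) = √(2 × 41,340 × 278 / (6.6 × 0.7658)).
= √(22,985,040 / 5.0545) ≈ 2132.475.

Q* ≈ 2,132 panels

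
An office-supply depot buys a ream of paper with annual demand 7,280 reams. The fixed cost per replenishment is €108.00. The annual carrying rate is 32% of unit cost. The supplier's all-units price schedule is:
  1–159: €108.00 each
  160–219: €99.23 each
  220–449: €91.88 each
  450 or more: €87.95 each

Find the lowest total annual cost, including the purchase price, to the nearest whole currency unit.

Holding cost per unit per year at price C is H = 0.32·C.
Candidates are each tier's EOQ (if it falls in that tier) and each price-break quantity.
Tier 1 (€108.00): EOQ = 213.3 exceeds tier's upper bound 159, so this tier is dominated.
Tier 2 (€99.23): EOQ = 222.5 exceeds tier's upper bound 219, so this tier is dominated.
EOQ at €91.88 = 231.3 (feasible in tier 3): TC = 7,280×€91.88 + (7,280/231.3)×108 + (231.3/2)×0.32×€91.88 = €675,685.92.
EOQ at €87.95 = 236.4 < 450, so use break Q=450: TC = 7,280×€87.95 + (7,280/450.0)×108 + (450.0/2)×0.32×€87.95 = €648,355.60.
Lowest total cost among the candidates is at Q = 450.0.

TC* ≈ €648,356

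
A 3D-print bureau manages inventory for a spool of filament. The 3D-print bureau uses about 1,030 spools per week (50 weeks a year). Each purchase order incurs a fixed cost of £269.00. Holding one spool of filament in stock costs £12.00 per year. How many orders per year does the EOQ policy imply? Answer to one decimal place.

N ≈ 33.9 orders per year

Annual demand D = 1,030 × 50 = 51,500.
EOQ = √(2DS/H) = √(2 × 51,500 × 269 / 12) ≈ 1519.51.
Orders per year = D / Q* = 51,500 / 1519.51 ≈ 33.892.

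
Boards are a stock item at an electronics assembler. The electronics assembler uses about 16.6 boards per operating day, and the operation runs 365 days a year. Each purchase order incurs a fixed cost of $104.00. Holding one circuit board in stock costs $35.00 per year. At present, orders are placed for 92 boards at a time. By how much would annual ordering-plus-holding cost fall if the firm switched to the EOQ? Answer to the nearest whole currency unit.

Annual demand D = 16.6 × 365 = 6,059.
EOQ = √(2DS/H) = √(2 × 6,059 × 104 / 35) ≈ 189.76.
Cost at Q* = (D/Q*)S + (Q*/2)H = √(2DSH) ≈ $6,641.50.
Cost at Q = 92: (6,059/92)×104 + (92/2)×35 = $6,849.30 + $1,610.00 = $8,459.30.
Excess = $8,459.30 − $6,641.50 = $1,817.80.

Extra cost ≈ $1,818 per year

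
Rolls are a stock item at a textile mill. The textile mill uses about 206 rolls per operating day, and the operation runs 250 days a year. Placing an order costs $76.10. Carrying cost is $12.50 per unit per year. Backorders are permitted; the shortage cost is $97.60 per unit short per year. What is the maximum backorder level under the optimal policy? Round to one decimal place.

S* ≈ 95.5 rolls

Annual demand D = 206 × 250 = 51,500.
With planned backorders, Q* = √(2DS/H) · √((H+B)/B).
√(2DS/H) = √(2 × 51,500 × 76.1 / 12.5) = 791.874.
√((H+B)/B) = √((12.5+97.6)/97.6) = 1.0621.
Q* ≈ 841.056.
S* = Q* · H/(H+B) = 841.056 × 12.5/110.1 ≈ 95.488.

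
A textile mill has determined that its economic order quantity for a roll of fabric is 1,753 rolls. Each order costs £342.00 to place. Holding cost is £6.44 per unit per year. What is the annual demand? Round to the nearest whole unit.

The basic EOQ model gives Q* = √(2DS/H); rearrange for the unknown.
From Q* = √(2DS/H): D = Q*²H / (2S) = 1,753² × 6.44 / (2 × 342) = 28933.009.

D ≈ 28,933 rolls per year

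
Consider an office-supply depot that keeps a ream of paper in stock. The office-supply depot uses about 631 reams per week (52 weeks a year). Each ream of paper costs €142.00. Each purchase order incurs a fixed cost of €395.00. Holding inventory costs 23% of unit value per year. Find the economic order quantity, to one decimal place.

Annual demand D = 631 × 52 = 32,812.
Holding cost H = 0.23 × €142.00 = €32.6600 per unit per year.
EOQ = √(2DS / H) = √(2 × 32,812 × 395 / 32.66).
= √(25,921,480 / 32.66) = √793,676.6687 ≈ 890.885.

Q* ≈ 890.9 reams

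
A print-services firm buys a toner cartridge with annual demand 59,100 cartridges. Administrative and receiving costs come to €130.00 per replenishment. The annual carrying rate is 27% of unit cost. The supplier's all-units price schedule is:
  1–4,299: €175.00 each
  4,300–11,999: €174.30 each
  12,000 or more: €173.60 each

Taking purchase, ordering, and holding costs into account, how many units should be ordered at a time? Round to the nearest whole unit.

Holding cost per unit per year at price C is H = 0.27·C.
Candidates are each tier's EOQ (if it falls in that tier) and each price-break quantity.
EOQ at €175.00 = 570.3 (feasible in tier 1): TC = 59,100×€175.00 + (59,100/570.3)×130 + (570.3/2)×0.27×€175.00 = €10,369,445.19.
EOQ at €174.30 = 571.4 < 4300, so use break Q=4300: TC = 59,100×€174.30 + (59,100/4300.0)×130 + (4300.0/2)×0.27×€174.30 = €10,404,097.89.
EOQ at €173.60 = 572.6 < 12000, so use break Q=12000: TC = 59,100×€173.60 + (59,100/12000.0)×130 + (12000.0/2)×0.27×€173.60 = €10,541,632.25.
Lowest total cost is €10,369,445.19 at Q = 570.3.

Q* ≈ 570 cartridges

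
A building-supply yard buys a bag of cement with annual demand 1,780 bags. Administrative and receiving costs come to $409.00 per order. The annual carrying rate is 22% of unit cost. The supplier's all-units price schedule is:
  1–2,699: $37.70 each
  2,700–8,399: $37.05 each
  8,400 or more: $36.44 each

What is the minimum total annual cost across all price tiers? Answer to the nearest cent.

Holding cost per unit per year at price C is H = 0.22·C.
Candidates are each tier's EOQ (if it falls in that tier) and each price-break quantity.
EOQ at $37.70 = 419.0 (feasible in tier 1): TC = 1,780×$37.70 + (1,780/419.0)×409 + (419.0/2)×0.22×$37.70 = $70,581.11.
EOQ at $37.05 = 422.7 < 2700, so use break Q=2700: TC = 1,780×$37.05 + (1,780/2700.0)×409 + (2700.0/2)×0.22×$37.05 = $77,222.49.
EOQ at $36.44 = 426.2 < 8400, so use break Q=8400: TC = 1,780×$36.44 + (1,780/8400.0)×409 + (8400.0/2)×0.22×$36.44 = $98,620.43.
Lowest total cost among the candidates is at Q = 419.0.

TC* ≈ $70,581.11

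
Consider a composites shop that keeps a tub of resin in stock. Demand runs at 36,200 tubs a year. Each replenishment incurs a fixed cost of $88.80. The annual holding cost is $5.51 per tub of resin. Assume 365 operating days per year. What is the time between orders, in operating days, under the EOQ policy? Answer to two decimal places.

The optimal lot size = √(2DS/H) = √(2 × 36,200 × 88.8 / 5.51) ≈ 1080.19.
Cycle time = Q*/D × 365 = 1080.19 / 36,200 × 365 ≈ 10.891 days.

T ≈ 10.89 days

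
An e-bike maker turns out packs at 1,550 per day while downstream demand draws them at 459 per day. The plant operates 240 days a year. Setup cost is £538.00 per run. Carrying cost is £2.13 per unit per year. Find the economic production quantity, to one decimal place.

Annual demand D = 459 × 240 = 110,160.
Production build-up factor (1 − d/p) = 1 − 459/1,550 = 0.7039.
Q* = √(2DS / (H(1 − d/p))) = √(2 × 110,160 × 538 / (2.13 × 0.7039)).
= √(118,532,160 / 1.4992) ≈ 8891.638.

Q* ≈ 8,891.6 packs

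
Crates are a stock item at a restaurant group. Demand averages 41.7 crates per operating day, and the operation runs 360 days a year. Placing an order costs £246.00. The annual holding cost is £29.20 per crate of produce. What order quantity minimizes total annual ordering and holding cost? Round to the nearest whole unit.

Q* ≈ 503 crates

Annual demand D = 41.7 × 360 = 15,012.
EOQ = √(2DS / H) = √(2 × 15,012 × 246 / 29.2).
= √(7,385,904 / 29.2) = √252,941.9178 ≈ 502.933.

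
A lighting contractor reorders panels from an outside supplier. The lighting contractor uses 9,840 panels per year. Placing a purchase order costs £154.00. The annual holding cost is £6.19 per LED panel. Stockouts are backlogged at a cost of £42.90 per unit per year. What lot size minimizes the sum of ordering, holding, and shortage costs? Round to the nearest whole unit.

Q* ≈ 749 panels

With planned backorders, Q* = √(2DS/H) · √((H+B)/B).
√(2DS/H) = √(2 × 9,840 × 154 / 6.19) = 699.725.
√((H+B)/B) = √((6.19+42.9)/42.9) = 1.0697.
Q* ≈ 748.506.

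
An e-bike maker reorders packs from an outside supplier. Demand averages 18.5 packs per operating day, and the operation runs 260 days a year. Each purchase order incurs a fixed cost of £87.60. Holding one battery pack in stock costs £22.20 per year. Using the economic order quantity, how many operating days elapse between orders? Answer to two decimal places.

T ≈ 10.53 days

Annual demand D = 18.5 × 260 = 4,810.
The optimal lot size = √(2DS/H) = √(2 × 4,810 × 87.6 / 22.2) ≈ 194.83.
Cycle time = Q*/D × 260 = 194.83 / 4,810 × 260 ≈ 10.532 days.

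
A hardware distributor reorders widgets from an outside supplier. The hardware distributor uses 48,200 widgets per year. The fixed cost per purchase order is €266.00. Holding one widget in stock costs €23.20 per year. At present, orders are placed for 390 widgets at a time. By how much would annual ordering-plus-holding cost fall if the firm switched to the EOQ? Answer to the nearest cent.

Extra cost ≈ €13,008.22 per year

EOQ = √(2DS/H) = √(2 × 48,200 × 266 / 23.2) ≈ 1051.32.
Cost at Q* = (D/Q*)S + (Q*/2)H = √(2DSH) ≈ €24,390.65.
Cost at Q = 390: (48,200/390)×266 + (390/2)×23.2 = €32,874.87 + €4,524.00 = €37,398.87.
Excess = €37,398.87 − €24,390.65 = €13,008.22.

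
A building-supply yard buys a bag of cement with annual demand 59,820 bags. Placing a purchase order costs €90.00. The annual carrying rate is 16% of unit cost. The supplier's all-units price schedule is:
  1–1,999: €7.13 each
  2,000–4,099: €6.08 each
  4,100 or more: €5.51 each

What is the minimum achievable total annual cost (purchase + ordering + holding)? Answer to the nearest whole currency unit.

TC* ≈ €332,729

Holding cost per unit per year at price C is H = 0.16·C.
For each price level, check whether its EOQ is feasible; otherwise the best quantity at that price is the breakpoint.
Tier 1 (€7.13): EOQ = 3072.2 exceeds tier's upper bound 1999, so this tier is dominated.
EOQ at €6.08 = 3327.0 (feasible in tier 2): TC = 59,820×€6.08 + (59,820/3327.0)×90 + (3327.0/2)×0.16×€6.08 = €366,942.07.
EOQ at €5.51 = 3494.8 < 4100, so use break Q=4100: TC = 59,820×€5.51 + (59,820/4100.0)×90 + (4100.0/2)×0.16×€5.51 = €332,728.60.
Lowest total cost among the candidates is at Q = 4100.0.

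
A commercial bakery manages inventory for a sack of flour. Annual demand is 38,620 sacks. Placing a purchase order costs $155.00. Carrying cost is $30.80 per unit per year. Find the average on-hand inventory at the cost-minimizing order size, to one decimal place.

Q* = √(2DS/H) = √(2 × 38,620 × 155 / 30.8) ≈ 623.46.
Average inventory = Q*/2 ≈ 623.46 / 2 = 311.732.

Average inventory ≈ 311.7 sacks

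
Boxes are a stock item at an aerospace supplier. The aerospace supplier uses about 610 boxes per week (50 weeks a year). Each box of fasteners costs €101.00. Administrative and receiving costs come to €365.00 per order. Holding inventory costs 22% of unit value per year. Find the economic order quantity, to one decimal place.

Q* ≈ 1,001.0 boxes

Annual demand D = 610 × 50 = 30,500.
Holding cost H = 0.22 × €101.00 = €22.2200 per unit per year.
EOQ = √(2DS / H) = √(2 × 30,500 × 365 / 22.22).
= √(22,265,000 / 22.22) = √1,002,025.2025 ≈ 1001.012.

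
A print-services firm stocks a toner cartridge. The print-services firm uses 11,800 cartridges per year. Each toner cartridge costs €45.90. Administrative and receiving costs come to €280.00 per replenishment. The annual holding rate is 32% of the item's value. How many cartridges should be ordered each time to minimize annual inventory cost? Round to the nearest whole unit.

Holding cost H = 0.32 × €45.90 = €14.6880 per unit per year.
EOQ = √(2DS / H) = √(2 × 11,800 × 280 / 14.688).
= √(6,608,000 / 14.688) = √449,891.0675 ≈ 670.739.

Q* ≈ 671 cartridges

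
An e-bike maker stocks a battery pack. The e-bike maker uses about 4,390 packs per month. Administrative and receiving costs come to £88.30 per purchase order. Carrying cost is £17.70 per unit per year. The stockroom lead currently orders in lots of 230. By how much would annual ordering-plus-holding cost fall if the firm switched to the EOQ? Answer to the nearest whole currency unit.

Annual demand D = 4,390 × 12 = 52,680.
EOQ = √(2DS/H) = √(2 × 52,680 × 88.3 / 17.7) ≈ 724.99.
Cost at Q* = (D/Q*)S + (Q*/2)H = √(2DSH) ≈ £12,832.31.
Cost at Q = 230: (52,680/230)×88.3 + (230/2)×17.7 = £20,224.54 + £2,035.50 = £22,260.04.
Excess = £22,260.04 − £12,832.31 = £9,427.73.

Extra cost ≈ £9,428 per year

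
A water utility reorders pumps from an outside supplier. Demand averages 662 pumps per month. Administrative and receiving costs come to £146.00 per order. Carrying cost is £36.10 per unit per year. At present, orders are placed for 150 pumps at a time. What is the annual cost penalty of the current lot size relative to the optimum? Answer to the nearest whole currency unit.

Extra cost ≈ £1,289 per year

Annual demand D = 662 × 12 = 7,944.
EOQ = √(2DS/H) = √(2 × 7,944 × 146 / 36.1) ≈ 253.49.
Cost at Q* = (D/Q*)S + (Q*/2)H = √(2DSH) ≈ £9,150.92.
Cost at Q = 150: (7,944/150)×146 + (150/2)×36.1 = £7,732.16 + £2,707.50 = £10,439.66.
Excess = £10,439.66 − £9,150.92 = £1,288.74.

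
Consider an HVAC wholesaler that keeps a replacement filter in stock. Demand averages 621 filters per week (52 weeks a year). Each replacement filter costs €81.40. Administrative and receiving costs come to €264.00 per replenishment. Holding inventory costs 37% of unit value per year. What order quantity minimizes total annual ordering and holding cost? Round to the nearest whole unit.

Annual demand D = 621 × 52 = 32,292.
Holding cost H = 0.37 × €81.40 = €30.1180 per unit per year.
EOQ = √(2DS / H) = √(2 × 32,292 × 264 / 30.118).
= √(17,050,176 / 30.118) = √566,112.4909 ≈ 752.404.

Q* ≈ 752 filters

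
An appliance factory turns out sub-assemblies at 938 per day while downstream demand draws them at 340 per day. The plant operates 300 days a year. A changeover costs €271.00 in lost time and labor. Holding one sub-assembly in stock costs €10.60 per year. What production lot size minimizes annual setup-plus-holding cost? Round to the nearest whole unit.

Annual demand D = 340 × 300 = 102,000.
Production build-up factor (1 − d/p) = 1 − 340/938 = 0.6375.
Q* = √(2DS / (H(1 − d/p))) = √(2 × 102,000 × 271 / (10.6 × 0.6375)).
= √(55,284,000 / 6.7578) ≈ 2860.208.

Q* ≈ 2,860 sub-assemblies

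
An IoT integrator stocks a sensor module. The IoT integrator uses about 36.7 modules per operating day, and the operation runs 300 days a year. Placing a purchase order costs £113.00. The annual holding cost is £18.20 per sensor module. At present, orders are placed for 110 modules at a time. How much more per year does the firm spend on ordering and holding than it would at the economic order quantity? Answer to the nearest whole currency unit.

Annual demand D = 36.7 × 300 = 11,010.
EOQ = √(2DS/H) = √(2 × 11,010 × 113 / 18.2) ≈ 369.75.
Cost at Q* = (D/Q*)S + (Q*/2)H = √(2DSH) ≈ £6,729.51.
Cost at Q = 110: (11,010/110)×113 + (110/2)×18.2 = £11,310.27 + £1,001.00 = £12,311.27.
Excess = £12,311.27 − £6,729.51 = £5,581.76.

Extra cost ≈ £5,582 per year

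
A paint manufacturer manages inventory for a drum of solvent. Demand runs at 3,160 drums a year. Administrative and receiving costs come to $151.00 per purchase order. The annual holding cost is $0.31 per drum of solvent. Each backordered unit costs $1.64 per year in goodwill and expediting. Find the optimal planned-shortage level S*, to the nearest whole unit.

With planned backorders, Q* = √(2DS/H) · √((H+B)/B).
√(2DS/H) = √(2 × 3,160 × 151 / 0.31) = 1754.552.
√((H+B)/B) = √((0.31+1.64)/1.64) = 1.0904.
Q* ≈ 1913.205.
S* = Q* · H/(H+B) = 1913.205 × 0.31/1.95 ≈ 304.151.

S* ≈ 304 drums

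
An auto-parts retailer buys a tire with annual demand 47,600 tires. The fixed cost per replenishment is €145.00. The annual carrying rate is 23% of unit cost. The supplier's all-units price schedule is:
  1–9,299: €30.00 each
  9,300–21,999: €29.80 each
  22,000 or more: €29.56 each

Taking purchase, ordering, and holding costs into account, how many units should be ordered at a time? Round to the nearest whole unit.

Q* ≈ 1,414 tires

Holding cost per unit per year at price C is H = 0.23·C.
Evaluate total cost at each tier's feasible EOQ or, if the EOQ is below the tier, at the tier's minimum quantity.
EOQ at €30.00 = 1414.4 (feasible in tier 1): TC = 47,600×€30.00 + (47,600/1414.4)×145 + (1414.4/2)×0.23×€30.00 = €1,437,759.49.
EOQ at €29.80 = 1419.2 < 9300, so use break Q=9300: TC = 47,600×€29.80 + (47,600/9300.0)×145 + (9300.0/2)×0.23×€29.80 = €1,451,093.25.
EOQ at €29.56 = 1424.9 < 22000, so use break Q=22000: TC = 47,600×€29.56 + (47,600/22000.0)×145 + (22000.0/2)×0.23×€29.56 = €1,482,156.53.
Lowest total cost is €1,437,759.49 at Q = 1414.4.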